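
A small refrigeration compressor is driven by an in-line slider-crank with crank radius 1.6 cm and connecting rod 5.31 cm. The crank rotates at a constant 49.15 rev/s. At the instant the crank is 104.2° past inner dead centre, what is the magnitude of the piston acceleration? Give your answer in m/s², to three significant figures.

ω = 2π·49.1 = 308.8 rad/s
x(θ) = r cosθ + √(L² − r² sin²θ); with ω constant, a = ω²·d²x/dθ².
d²x/dθ² = −r cosθ − r²(cos2θ)/√u − r⁴ sin²2θ/(4u^{3/2}),  u = L² − r² sin²θ = 0.00257901 m².
Substituting r = 0.016 m, L = 0.0531 m, θ = 104.2°: d²x/dθ² = +0.0083309 m.
a = ω²·d²x/dθ² = (308.8)²·(+0.0083309) = +794.51 m/s²;  |a| = 794.51 m/s².

795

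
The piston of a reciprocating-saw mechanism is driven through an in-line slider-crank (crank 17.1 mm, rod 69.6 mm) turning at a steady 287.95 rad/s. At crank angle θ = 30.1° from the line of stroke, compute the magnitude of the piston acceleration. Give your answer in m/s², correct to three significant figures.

ω = 287.9 rad/s
x(θ) = r cosθ + √(L² − r² sin²θ); with ω constant, a = ω²·d²x/dθ².
d²x/dθ² = −r cosθ − r²(cos2θ)/√u − r⁴ sin²2θ/(4u^{3/2}),  u = L² − r² sin²θ = 0.00477062 m².
Substituting r = 0.0171 m, L = 0.0696 m, θ = 30.1°: d²x/dθ² = -0.016947 m.
a = ω²·d²x/dθ² = (287.9)²·(-0.016947) = -1405.2 m/s²;  |a| = 1405.2 m/s².

1410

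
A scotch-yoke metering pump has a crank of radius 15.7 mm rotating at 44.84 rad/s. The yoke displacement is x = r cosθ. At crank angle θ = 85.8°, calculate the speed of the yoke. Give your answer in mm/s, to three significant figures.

702

ω = 44.84 rad/s
x = r cosθ ⇒ ẋ = −rω sinθ.
|v| = rω|sinθ| = 0.0157·44.84·|sin 85.8°| = 0.7021 m/s = 702.1 mm/s.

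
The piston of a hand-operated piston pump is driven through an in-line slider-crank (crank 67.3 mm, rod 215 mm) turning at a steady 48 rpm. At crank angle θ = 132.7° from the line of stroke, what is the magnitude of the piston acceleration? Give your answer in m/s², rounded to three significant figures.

ω = 2π·48/60 = 5.027 rad/s
x(θ) = r cosθ + √(L² − r² sin²θ); with ω constant, a = ω²·d²x/dθ².
d²x/dθ² = −r cosθ − r²(cos2θ)/√u − r⁴ sin²2θ/(4u^{3/2}),  u = L² − r² sin²θ = 0.0437787 m².
Substituting r = 0.0673 m, L = 0.215 m, θ = 132.7°: d²x/dθ² = +0.04682 m.
a = ω²·d²x/dθ² = (5.027)²·(+0.04682) = +1.183 m/s²;  |a| = 1.183 m/s².

1.18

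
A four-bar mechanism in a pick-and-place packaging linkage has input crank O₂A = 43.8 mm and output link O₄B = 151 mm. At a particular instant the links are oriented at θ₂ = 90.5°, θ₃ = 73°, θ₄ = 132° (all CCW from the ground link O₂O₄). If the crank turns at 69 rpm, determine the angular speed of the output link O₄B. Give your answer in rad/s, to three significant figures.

0.735

ω₂ = 7.226 rad/s (from 69 rpm).
Differentiating the loop-closure r₂e^{iθ₂}+r₃e^{iθ₃}=r₁+r₄e^{iθ₄} gives r₂ω₂e^{iθ₂}+r₃ω₃e^{iθ₃}=r₄ω₄e^{iθ₄}.
Eliminating the other unknown: ω₄ = r₂ω₂ sin(θ₂−θ₃) / [r₄ sin(θ₄−θ₃)].
Numerator sine = +0.30071; denominator sine = +0.85717.
Result = 0.0438·7.226·(+0.30071) / (0.151·(+0.85717)) = +0.73528 rad/s; magnitude 0.73528 rad/s.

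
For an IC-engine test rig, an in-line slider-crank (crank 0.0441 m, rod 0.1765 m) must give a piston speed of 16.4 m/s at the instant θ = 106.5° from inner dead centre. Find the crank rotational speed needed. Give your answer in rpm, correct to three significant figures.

For an in-line slider-crank, |v_piston| = rω|sinθ|·[1 + r cosθ/√(L² − r² sin²θ)].
With r = 0.0441 m, L = 0.1765 m, θ = 106.5°: the bracketed kinematic factor |dx/dθ| = 0.039193 m.
ω = v/|dx/dθ| = 16.4/0.039193 = 418.44 rad/s.
N = 60ω/(2π) = 3995.8 rpm.

4000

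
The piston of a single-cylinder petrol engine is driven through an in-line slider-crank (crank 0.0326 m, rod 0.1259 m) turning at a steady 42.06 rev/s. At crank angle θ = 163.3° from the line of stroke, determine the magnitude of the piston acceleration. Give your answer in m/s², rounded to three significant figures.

1680

ω = 2π·42.1 = 264.3 rad/s
x(θ) = r cosθ + √(L² − r² sin²θ); with ω constant, a = ω²·d²x/dθ².
d²x/dθ² = −r cosθ − r²(cos2θ)/√u − r⁴ sin²2θ/(4u^{3/2}),  u = L² − r² sin²θ = 0.0157631 m².
Substituting r = 0.0326 m, L = 0.1259 m, θ = 163.3°: d²x/dθ² = +0.024115 m.
a = ω²·d²x/dθ² = (264.3)²·(+0.024115) = +1684.2 m/s²;  |a| = 1684.2 m/s².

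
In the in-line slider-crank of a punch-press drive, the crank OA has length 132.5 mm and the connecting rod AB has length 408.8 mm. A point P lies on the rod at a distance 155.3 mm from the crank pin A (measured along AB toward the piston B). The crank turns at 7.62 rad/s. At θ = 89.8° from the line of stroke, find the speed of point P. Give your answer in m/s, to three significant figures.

1.01

ω = 7.62 rad/s.  Crank-pin speed |V_A| = rω = 1.0097 m/s, perpendicular to OA.
Rod angle: sinφ = −(r/L) sinθ ⇒ φ = -18.912°; ω_rod = −rω cosθ/√(L²−r²sin²θ) = -0.0091131 rad/s.
V_P = V_A + ω_rod × AP, with AP = 0.1553 m along the rod.
Components: V_Px = −rω sinθ − a·ω_rod·sinφ = -1.0101 m/s;  V_Py = rω cosθ + a·ω_rod·cosφ = +0.0021855 m/s.
|V_P| = √(V_Px² + V_Py²) = 1.0101 m/s.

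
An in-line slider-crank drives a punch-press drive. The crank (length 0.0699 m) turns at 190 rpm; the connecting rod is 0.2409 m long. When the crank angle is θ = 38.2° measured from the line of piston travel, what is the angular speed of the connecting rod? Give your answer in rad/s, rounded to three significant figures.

4.61

ω = 19.9 rad/s (converted from 190 rpm).
The rod makes angle φ with the slider axis where L sinφ = r sinθ; differentiating, L cosφ·φ̇ = r ω cosθ.
L cosφ = √(L² − r² sin²θ) = 0.23699 m.
|ω_rod| = r ω |cosθ| / √(L² − r² sin²θ) = 0.0699·19.9·0.78586/0.23699 = 4.6118 rad/s.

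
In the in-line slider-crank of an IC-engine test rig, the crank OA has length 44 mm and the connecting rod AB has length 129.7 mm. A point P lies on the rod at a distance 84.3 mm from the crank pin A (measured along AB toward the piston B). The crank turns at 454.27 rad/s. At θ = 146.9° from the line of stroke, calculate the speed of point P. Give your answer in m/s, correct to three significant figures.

10.6

ω = 454.3 rad/s.  Crank-pin speed |V_A| = rω = 19.988 m/s, perpendicular to OA.
Rod angle: sinφ = −(r/L) sinθ ⇒ φ = -10.676°; ω_rod = −rω cosθ/√(L²−r²sin²θ) = +131.37 rad/s.
V_P = V_A + ω_rod × AP, with AP = 0.0843 m along the rod.
Components: V_Px = −rω sinθ − a·ω_rod·sinφ = -8.8637 m/s;  V_Py = rω cosθ + a·ω_rod·cosφ = -5.8611 m/s.
|V_P| = √(V_Px² + V_Py²) = 10.626 m/s.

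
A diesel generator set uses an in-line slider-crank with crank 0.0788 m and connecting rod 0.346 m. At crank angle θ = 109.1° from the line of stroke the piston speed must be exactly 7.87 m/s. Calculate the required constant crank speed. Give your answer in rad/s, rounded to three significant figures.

114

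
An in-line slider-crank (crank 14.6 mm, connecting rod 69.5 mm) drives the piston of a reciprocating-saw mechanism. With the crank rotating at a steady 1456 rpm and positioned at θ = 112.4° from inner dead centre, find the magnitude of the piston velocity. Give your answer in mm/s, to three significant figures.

1890

ω = 2π·1456/60 = 152.5 rad/s
For an in-line slider-crank, x = r cosθ + √(L² − r² sin²θ), so v = −rω sinθ·[1 + r cosθ/√(L² − r² sin²θ)].
With r = 0.0146 m, L = 0.0695 m, θ = 112.4°: √(L² − r² sin²θ) = 0.068177 m.
v = −0.0146·152.5·0.92455·[1 + 0.0146·-0.38107/0.068177] = -1.8902 m/s.
|v| = 1.8902 m/s = 1890.2 mm/s.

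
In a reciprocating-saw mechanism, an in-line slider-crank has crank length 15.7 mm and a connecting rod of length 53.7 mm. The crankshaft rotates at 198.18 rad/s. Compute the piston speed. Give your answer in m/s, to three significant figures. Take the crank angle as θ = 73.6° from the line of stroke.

3.24

ω = 198.2 rad/s
For an in-line slider-crank, x = r cosθ + √(L² − r² sin²θ), so v = −rω sinθ·[1 + r cosθ/√(L² − r² sin²θ)].
With r = 0.0157 m, L = 0.0537 m, θ = 73.6°: √(L² − r² sin²θ) = 0.051545 m.
v = −0.0157·198.2·0.95931·[1 + 0.0157·0.28234/0.051545] = -3.2415 m/s.
|v| = 3.2415 m/s.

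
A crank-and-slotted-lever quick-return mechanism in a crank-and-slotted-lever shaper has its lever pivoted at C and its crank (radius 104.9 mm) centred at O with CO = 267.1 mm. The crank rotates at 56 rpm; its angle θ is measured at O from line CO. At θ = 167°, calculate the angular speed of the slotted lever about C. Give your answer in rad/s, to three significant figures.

3.44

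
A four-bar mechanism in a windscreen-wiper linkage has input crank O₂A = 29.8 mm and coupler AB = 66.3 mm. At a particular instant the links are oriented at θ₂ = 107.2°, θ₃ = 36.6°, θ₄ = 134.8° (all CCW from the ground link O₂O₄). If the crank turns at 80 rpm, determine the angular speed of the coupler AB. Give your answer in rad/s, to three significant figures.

1.76

ω₂ = 8.378 rad/s (from 80 rpm).
Differentiating the loop-closure r₂e^{iθ₂}+r₃e^{iθ₃}=r₁+r₄e^{iθ₄} gives r₂ω₂e^{iθ₂}+r₃ω₃e^{iθ₃}=r₄ω₄e^{iθ₄}.
Eliminating the other unknown: ω₃ = r₂ω₂ sin(θ₄−θ₂) / [r₃ sin(θ₃−θ₄)].
Numerator sine = +0.46330; denominator sine = -0.98978.
Result = 0.0298·8.378·(+0.46330) / (0.0663·(-0.98978)) = -1.7626 rad/s; magnitude 1.7626 rad/s.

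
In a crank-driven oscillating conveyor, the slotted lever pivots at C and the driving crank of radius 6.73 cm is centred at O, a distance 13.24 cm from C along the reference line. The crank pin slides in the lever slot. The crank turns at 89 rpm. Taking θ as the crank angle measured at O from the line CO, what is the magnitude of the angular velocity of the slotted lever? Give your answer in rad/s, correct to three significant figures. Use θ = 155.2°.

ω = 9.32 rad/s (from 89 rpm).
Crank pin A relative to C: A = (d + r cosθ, r sinθ); lever angle φ = atan2(r sinθ, d + r cosθ).
Differentiating tanφ: φ̇ = rω(d cosθ + r)/(d² + r² + 2dr cosθ).
d² + r² + 2dr cosθ = |CA|² = 0.00588151 m²;  d cosθ + r = -0.05289 m.
|ω_lever| = |0.0673·9.32·-0.05289| / 0.00588151 = 5.6405 rad/s.

5.64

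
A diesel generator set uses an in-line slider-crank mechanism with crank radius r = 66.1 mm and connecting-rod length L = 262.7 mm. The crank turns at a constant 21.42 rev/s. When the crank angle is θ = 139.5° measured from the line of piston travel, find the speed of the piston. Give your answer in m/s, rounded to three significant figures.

4.66

ω = 2π·21.4 = 134.6 rad/s
For an in-line slider-crank, x = r cosθ + √(L² − r² sin²θ), so v = −rω sinθ·[1 + r cosθ/√(L² − r² sin²θ)].
With r = 0.0661 m, L = 0.2627 m, θ = 139.5°: √(L² − r² sin²θ) = 0.25917 m.
v = −0.0661·134.6·0.64945·[1 + 0.0661·-0.76041/0.25917] = -4.6571 m/s.
|v| = 4.6571 m/s.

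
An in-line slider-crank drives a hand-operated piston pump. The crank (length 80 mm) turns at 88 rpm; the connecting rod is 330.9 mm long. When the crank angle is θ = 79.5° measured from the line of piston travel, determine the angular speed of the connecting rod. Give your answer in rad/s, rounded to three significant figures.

0.418

ω = 9.215 rad/s (converted from 88 rpm).
The rod makes angle φ with the slider axis where L sinφ = r sinθ; differentiating, L cosφ·φ̇ = r ω cosθ.
L cosφ = √(L² − r² sin²θ) = 0.32141 m.
|ω_rod| = r ω |cosθ| / √(L² − r² sin²θ) = 0.08·9.215·0.18224/0.32141 = 0.41799 rad/s.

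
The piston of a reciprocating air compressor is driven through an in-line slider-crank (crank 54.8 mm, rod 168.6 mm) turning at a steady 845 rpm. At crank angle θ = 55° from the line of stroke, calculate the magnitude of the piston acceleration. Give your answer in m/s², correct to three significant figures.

200

ω = 2π·845/60 = 88.49 rad/s
x(θ) = r cosθ + √(L² − r² sin²θ); with ω constant, a = ω²·d²x/dθ².
d²x/dθ² = −r cosθ − r²(cos2θ)/√u − r⁴ sin²2θ/(4u^{3/2}),  u = L² − r² sin²θ = 0.0264109 m².
Substituting r = 0.0548 m, L = 0.1686 m, θ = 55°: d²x/dθ² = -0.025576 m.
a = ω²·d²x/dθ² = (88.49)²·(-0.025576) = -200.26 m/s²;  |a| = 200.26 m/s².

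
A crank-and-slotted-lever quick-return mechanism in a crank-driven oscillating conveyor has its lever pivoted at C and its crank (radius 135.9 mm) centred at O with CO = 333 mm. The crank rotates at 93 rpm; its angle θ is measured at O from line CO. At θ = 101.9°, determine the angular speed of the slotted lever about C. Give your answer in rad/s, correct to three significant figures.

0.804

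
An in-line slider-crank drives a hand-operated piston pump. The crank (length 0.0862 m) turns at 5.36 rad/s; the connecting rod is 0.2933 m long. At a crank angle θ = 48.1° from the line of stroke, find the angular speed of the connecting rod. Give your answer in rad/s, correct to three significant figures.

1.08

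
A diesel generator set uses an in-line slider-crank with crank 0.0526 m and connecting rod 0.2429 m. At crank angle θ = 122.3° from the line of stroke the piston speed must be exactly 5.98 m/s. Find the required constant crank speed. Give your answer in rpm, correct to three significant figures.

For an in-line slider-crank, |v_piston| = rω|sinθ|·[1 + r cosθ/√(L² − r² sin²θ)].
With r = 0.0526 m, L = 0.2429 m, θ = 122.3°: the bracketed kinematic factor |dx/dθ| = 0.039228 m.
ω = v/|dx/dθ| = 5.98/0.039228 = 152.44 rad/s.
N = 60ω/(2π) = 1455.7 rpm.

1460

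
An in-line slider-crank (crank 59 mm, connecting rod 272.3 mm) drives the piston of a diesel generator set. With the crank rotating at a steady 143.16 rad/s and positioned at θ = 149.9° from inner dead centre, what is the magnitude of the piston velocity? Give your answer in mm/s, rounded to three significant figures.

3440

ω = 143.2 rad/s
For an in-line slider-crank, x = r cosθ + √(L² − r² sin²θ), so v = −rω sinθ·[1 + r cosθ/√(L² − r² sin²θ)].
With r = 0.059 m, L = 0.2723 m, θ = 149.9°: √(L² − r² sin²θ) = 0.27069 m.
v = −0.059·143.2·0.50151·[1 + 0.059·-0.86515/0.27069] = -3.4372 m/s.
|v| = 3.4372 m/s = 3437.2 mm/s.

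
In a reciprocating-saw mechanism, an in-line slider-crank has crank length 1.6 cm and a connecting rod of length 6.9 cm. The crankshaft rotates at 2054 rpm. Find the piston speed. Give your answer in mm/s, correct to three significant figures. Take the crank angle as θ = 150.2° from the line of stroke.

1360

ω = 2π·2054/60 = 215.1 rad/s
For an in-line slider-crank, x = r cosθ + √(L² − r² sin²θ), so v = −rω sinθ·[1 + r cosθ/√(L² − r² sin²θ)].
With r = 0.016 m, L = 0.069 m, θ = 150.2°: √(L² − r² sin²θ) = 0.06854 m.
v = −0.016·215.1·0.49697·[1 + 0.016·-0.86777/0.06854] = -1.3639 m/s.
|v| = 1.3639 m/s = 1363.9 mm/s.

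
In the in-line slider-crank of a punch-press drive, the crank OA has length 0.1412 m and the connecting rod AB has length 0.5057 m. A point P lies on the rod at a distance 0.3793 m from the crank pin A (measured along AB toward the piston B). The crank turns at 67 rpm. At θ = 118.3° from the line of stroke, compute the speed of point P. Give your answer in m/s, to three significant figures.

ω = 7.016 rad/s.  Crank-pin speed |V_A| = rω = 0.99069 m/s, perpendicular to OA.
Rod angle: sinφ = −(r/L) sinθ ⇒ φ = -14.232°; ω_rod = −rω cosθ/√(L²−r²sin²θ) = +0.95817 rad/s.
V_P = V_A + ω_rod × AP, with AP = 0.3793 m along the rod.
Components: V_Px = −rω sinθ − a·ω_rod·sinφ = -0.78293 m/s;  V_Py = rω cosθ + a·ω_rod·cosφ = -0.1174 m/s.
|V_P| = √(V_Px² + V_Py²) = 0.79169 m/s.

0.792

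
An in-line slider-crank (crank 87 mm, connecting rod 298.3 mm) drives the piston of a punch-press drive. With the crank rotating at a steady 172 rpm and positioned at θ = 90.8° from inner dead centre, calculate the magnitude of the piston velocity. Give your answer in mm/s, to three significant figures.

ω = 2π·172/60 = 18.01 rad/s
For an in-line slider-crank, x = r cosθ + √(L² − r² sin²θ), so v = −rω sinθ·[1 + r cosθ/√(L² − r² sin²θ)].
With r = 0.087 m, L = 0.2983 m, θ = 90.8°: √(L² − r² sin²θ) = 0.28533 m.
v = −0.087·18.01·0.99990·[1 + 0.087·-0.01396/0.28533] = -1.5602 m/s.
|v| = 1.5602 m/s = 1560.2 mm/s.

1560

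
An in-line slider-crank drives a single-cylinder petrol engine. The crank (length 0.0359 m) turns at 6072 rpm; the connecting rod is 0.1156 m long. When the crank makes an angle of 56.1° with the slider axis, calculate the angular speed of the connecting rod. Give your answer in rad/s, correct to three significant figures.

ω = 635.9 rad/s (converted from 6072 rpm).
The rod makes angle φ with the slider axis where L sinφ = r sinθ; differentiating, L cosφ·φ̇ = r ω cosθ.
L cosφ = √(L² − r² sin²θ) = 0.11169 m.
|ω_rod| = r ω |cosθ| / √(L² − r² sin²θ) = 0.0359·635.9·0.55775/0.11169 = 113.99 rad/s.

114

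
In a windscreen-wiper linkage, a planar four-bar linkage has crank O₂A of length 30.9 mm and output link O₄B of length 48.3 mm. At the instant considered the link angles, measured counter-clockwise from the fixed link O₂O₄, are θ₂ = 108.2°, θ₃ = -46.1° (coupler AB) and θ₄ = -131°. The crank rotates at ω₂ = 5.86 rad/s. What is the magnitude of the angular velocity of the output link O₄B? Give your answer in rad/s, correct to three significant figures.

1.63

ω₂ = 5.86 rad/s
Differentiating the loop-closure r₂e^{iθ₂}+r₃e^{iθ₃}=r₁+r₄e^{iθ₄} gives r₂ω₂e^{iθ₂}+r₃ω₃e^{iθ₃}=r₄ω₄e^{iθ₄}.
Eliminating the other unknown: ω₄ = r₂ω₂ sin(θ₂−θ₃) / [r₄ sin(θ₄−θ₃)].
Numerator sine = +0.43366; denominator sine = -0.99604.
Result = 0.0309·5.86·(+0.43366) / (0.0483·(-0.99604)) = -1.6322 rad/s; magnitude 1.6322 rad/s.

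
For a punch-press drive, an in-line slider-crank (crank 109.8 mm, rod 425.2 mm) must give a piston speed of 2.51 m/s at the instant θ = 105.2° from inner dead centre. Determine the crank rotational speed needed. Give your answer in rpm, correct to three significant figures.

For an in-line slider-crank, |v_piston| = rω|sinθ|·[1 + r cosθ/√(L² − r² sin²θ)].
With r = 0.1098 m, L = 0.4252 m, θ = 105.2°: the bracketed kinematic factor |dx/dθ| = 0.098551 m.
ω = v/|dx/dθ| = 2.51/0.098551 = 25.469 rad/s.
N = 60ω/(2π) = 243.21 rpm.

243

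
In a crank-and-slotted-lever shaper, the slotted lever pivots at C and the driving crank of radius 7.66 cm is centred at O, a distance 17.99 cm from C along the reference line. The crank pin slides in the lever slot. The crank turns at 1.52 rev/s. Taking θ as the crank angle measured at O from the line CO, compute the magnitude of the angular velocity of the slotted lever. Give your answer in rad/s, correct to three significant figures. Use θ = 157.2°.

ω = 9.55 rad/s (from 1.52 rev/s).
Crank pin A relative to C: A = (d + r cosθ, r sinθ); lever angle φ = atan2(r sinθ, d + r cosθ).
Differentiating tanφ: φ̇ = rω(d cosθ + r)/(d² + r² + 2dr cosθ).
d² + r² + 2dr cosθ = |CA|² = 0.0128244 m²;  d cosθ + r = -0.089243 m.
|ω_lever| = |0.0766·9.55·-0.089243| / 0.0128244 = 5.0909 rad/s.

5.09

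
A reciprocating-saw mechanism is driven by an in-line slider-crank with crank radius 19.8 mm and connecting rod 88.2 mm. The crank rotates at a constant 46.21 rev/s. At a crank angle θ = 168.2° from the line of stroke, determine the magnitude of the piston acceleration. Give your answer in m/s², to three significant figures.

1290

ω = 2π·46.2 = 290.3 rad/s
x(θ) = r cosθ + √(L² − r² sin²θ); with ω constant, a = ω²·d²x/dθ².
d²x/dθ² = −r cosθ − r²(cos2θ)/√u − r⁴ sin²2θ/(4u^{3/2}),  u = L² − r² sin²θ = 0.00776285 m².
Substituting r = 0.0198 m, L = 0.0882 m, θ = 168.2°: d²x/dθ² = +0.015295 m.
a = ω²·d²x/dθ² = (290.3)²·(+0.015295) = +1289.4 m/s²;  |a| = 1289.4 m/s².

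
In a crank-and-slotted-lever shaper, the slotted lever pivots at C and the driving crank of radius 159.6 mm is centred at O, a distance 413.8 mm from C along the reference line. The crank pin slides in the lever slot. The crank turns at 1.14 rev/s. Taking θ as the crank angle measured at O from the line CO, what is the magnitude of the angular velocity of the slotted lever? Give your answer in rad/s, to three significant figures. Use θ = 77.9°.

1.26

ω = 7.163 rad/s (from 1.14 rev/s).
Crank pin A relative to C: A = (d + r cosθ, r sinθ); lever angle φ = atan2(r sinθ, d + r cosθ).
Differentiating tanφ: φ̇ = rω(d cosθ + r)/(d² + r² + 2dr cosθ).
d² + r² + 2dr cosθ = |CA|² = 0.22439 m²;  d cosθ + r = +0.24634 m.
|ω_lever| = |0.1596·7.163·+0.24634| / 0.22439 = 1.255 rad/s.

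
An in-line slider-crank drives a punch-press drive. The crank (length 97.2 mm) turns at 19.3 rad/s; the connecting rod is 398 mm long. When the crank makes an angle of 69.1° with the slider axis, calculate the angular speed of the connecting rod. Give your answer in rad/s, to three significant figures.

1.73

ω = 19.3 rad/s
The rod makes angle φ with the slider axis where L sinφ = r sinθ; differentiating, L cosφ·φ̇ = r ω cosθ.
L cosφ = √(L² − r² sin²θ) = 0.3875 m.
|ω_rod| = r ω |cosθ| / √(L² − r² sin²θ) = 0.0972·19.3·0.35674/0.3875 = 1.727 rad/s.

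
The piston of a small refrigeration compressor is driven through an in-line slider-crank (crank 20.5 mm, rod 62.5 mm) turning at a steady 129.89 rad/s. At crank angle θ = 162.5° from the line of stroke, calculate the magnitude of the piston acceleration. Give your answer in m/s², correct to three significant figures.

235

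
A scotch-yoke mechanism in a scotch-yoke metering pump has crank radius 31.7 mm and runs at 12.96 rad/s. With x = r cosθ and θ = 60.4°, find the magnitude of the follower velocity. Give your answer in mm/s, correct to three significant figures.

ω = 12.96 rad/s
x = r cosθ ⇒ ẋ = −rω sinθ.
|v| = rω|sinθ| = 0.0317·12.96·|sin 60.4°| = 0.35722 m/s = 357.22 mm/s.

357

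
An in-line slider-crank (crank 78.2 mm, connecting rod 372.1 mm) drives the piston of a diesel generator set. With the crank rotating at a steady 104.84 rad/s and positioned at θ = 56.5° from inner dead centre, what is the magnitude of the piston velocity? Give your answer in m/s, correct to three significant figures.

7.64

ω = 104.8 rad/s
For an in-line slider-crank, x = r cosθ + √(L² − r² sin²θ), so v = −rω sinθ·[1 + r cosθ/√(L² − r² sin²θ)].
With r = 0.0782 m, L = 0.3721 m, θ = 56.5°: √(L² − r² sin²θ) = 0.36634 m.
v = −0.0782·104.8·0.83389·[1 + 0.0782·0.55194/0.36634] = -7.6421 m/s.
|v| = 7.6421 m/s.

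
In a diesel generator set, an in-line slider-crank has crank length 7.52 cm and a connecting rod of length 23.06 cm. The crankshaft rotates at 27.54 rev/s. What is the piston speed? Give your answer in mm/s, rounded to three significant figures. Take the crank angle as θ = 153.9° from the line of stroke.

4030

ω = 2π·27.5 = 173 rad/s
For an in-line slider-crank, x = r cosθ + √(L² − r² sin²θ), so v = −rω sinθ·[1 + r cosθ/√(L² − r² sin²θ)].
With r = 0.0752 m, L = 0.2306 m, θ = 153.9°: √(L² − r² sin²θ) = 0.22821 m.
v = −0.0752·173·0.43994·[1 + 0.0752·-0.89803/0.22821] = -4.0307 m/s.
|v| = 4.0307 m/s = 4030.7 mm/s.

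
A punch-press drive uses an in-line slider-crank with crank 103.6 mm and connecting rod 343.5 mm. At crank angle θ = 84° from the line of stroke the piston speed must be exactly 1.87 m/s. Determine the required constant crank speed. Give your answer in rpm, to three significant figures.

For an in-line slider-crank, |v_piston| = rω|sinθ|·[1 + r cosθ/√(L² − r² sin²θ)].
With r = 0.1036 m, L = 0.3435 m, θ = 84°: the bracketed kinematic factor |dx/dθ| = 0.10644 m.
ω = v/|dx/dθ| = 1.87/0.10644 = 17.569 rad/s.
N = 60ω/(2π) = 167.77 rpm.

168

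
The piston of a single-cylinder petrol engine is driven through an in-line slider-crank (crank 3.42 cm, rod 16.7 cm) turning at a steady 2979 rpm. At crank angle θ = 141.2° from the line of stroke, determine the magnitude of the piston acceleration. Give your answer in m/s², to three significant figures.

2440

ω = 2π·2979/60 = 312 rad/s
x(θ) = r cosθ + √(L² − r² sin²θ); with ω constant, a = ω²·d²x/dθ².
d²x/dθ² = −r cosθ − r²(cos2θ)/√u − r⁴ sin²2θ/(4u^{3/2}),  u = L² − r² sin²θ = 0.0274298 m².
Substituting r = 0.0342 m, L = 0.167 m, θ = 141.2°: d²x/dθ² = +0.025065 m.
a = ω²·d²x/dθ² = (312)²·(+0.025065) = +2439.3 m/s²;  |a| = 2439.3 m/s².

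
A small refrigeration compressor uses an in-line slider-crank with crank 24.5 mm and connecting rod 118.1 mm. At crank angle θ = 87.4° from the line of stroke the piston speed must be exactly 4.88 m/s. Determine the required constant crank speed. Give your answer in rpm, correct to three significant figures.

For an in-line slider-crank, |v_piston| = rω|sinθ|·[1 + r cosθ/√(L² − r² sin²θ)].
With r = 0.0245 m, L = 0.1181 m, θ = 87.4°: the bracketed kinematic factor |dx/dθ| = 0.02471 m.
ω = v/|dx/dθ| = 4.88/0.02471 = 197.49 rad/s.
N = 60ω/(2π) = 1885.9 rpm.

1890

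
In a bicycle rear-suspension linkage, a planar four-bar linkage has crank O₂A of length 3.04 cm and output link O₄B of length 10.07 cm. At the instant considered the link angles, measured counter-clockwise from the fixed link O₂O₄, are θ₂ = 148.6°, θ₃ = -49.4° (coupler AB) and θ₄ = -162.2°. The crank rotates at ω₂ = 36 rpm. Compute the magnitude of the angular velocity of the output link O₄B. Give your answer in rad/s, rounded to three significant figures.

0.381

ω₂ = 3.77 rad/s (from 36 rpm).
Differentiating the loop-closure r₂e^{iθ₂}+r₃e^{iθ₃}=r₁+r₄e^{iθ₄} gives r₂ω₂e^{iθ₂}+r₃ω₃e^{iθ₃}=r₄ω₄e^{iθ₄}.
Eliminating the other unknown: ω₄ = r₂ω₂ sin(θ₂−θ₃) / [r₄ sin(θ₄−θ₃)].
Numerator sine = -0.30902; denominator sine = -0.92186.
Result = 0.0304·3.77·(-0.30902) / (0.1007·(-0.92186)) = +0.3815 rad/s; magnitude 0.3815 rad/s.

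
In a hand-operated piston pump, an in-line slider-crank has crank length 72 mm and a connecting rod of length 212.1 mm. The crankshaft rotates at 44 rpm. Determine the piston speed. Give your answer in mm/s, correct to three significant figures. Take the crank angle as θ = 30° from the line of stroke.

ω = 2π·44/60 = 4.608 rad/s
For an in-line slider-crank, x = r cosθ + √(L² − r² sin²θ), so v = −rω sinθ·[1 + r cosθ/√(L² − r² sin²θ)].
With r = 0.072 m, L = 0.2121 m, θ = 30°: √(L² − r² sin²θ) = 0.20902 m.
v = −0.072·4.608·0.50000·[1 + 0.072·0.86603/0.20902] = -0.21536 m/s.
|v| = 0.21536 m/s = 215.36 mm/s.

215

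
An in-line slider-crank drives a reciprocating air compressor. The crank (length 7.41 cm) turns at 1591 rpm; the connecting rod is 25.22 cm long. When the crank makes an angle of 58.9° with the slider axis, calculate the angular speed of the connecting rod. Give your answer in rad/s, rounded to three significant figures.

ω = 166.6 rad/s (converted from 1591 rpm).
The rod makes angle φ with the slider axis where L sinφ = r sinθ; differentiating, L cosφ·φ̇ = r ω cosθ.
L cosφ = √(L² − r² sin²θ) = 0.24409 m.
|ω_rod| = r ω |cosθ| / √(L² − r² sin²θ) = 0.0741·166.6·0.51653/0.24409 = 26.126 rad/s.

26.1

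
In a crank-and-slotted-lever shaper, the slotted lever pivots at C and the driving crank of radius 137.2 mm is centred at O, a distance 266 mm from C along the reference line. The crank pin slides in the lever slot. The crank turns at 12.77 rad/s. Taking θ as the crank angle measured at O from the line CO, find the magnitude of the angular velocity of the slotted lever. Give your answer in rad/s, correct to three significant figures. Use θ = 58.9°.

3.78

ω = 12.77 rad/s
Crank pin A relative to C: A = (d + r cosθ, r sinθ); lever angle φ = atan2(r sinθ, d + r cosθ).
Differentiating tanφ: φ̇ = rω(d cosθ + r)/(d² + r² + 2dr cosθ).
d² + r² + 2dr cosθ = |CA|² = 0.127282 m²;  d cosθ + r = +0.2746 m.
|ω_lever| = |0.1372·12.77·+0.2746| / 0.127282 = 3.7799 rad/s.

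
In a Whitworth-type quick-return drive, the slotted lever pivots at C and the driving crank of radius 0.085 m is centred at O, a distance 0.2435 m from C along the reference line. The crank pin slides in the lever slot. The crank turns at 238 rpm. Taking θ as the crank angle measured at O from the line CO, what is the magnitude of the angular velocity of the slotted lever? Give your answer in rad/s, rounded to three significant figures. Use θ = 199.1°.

ω = 24.92 rad/s (from 238 rpm).
Crank pin A relative to C: A = (d + r cosθ, r sinθ); lever angle φ = atan2(r sinθ, d + r cosθ).
Differentiating tanφ: φ̇ = rω(d cosθ + r)/(d² + r² + 2dr cosθ).
d² + r² + 2dr cosθ = |CA|² = 0.0274011 m²;  d cosθ + r = -0.1451 m.
|ω_lever| = |0.085·24.92·-0.1451| / 0.0274011 = 11.218 rad/s.

11.2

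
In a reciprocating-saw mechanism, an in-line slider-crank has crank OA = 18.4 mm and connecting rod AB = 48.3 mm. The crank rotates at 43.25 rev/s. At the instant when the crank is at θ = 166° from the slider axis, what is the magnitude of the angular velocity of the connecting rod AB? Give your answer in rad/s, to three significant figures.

ω = 271.7 rad/s (converted from 43.25 rev/s).
The rod makes angle φ with the slider axis where L sinφ = r sinθ; differentiating, L cosφ·φ̇ = r ω cosθ.
L cosφ = √(L² − r² sin²θ) = 0.048094 m.
|ω_rod| = r ω |cosθ| / √(L² − r² sin²θ) = 0.0184·271.7·0.97030/0.048094 = 100.88 rad/s.

101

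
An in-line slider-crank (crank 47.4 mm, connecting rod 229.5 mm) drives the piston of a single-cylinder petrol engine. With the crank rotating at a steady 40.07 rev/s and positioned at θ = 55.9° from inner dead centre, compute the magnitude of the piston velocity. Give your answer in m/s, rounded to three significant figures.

ω = 2π·40.1 = 251.8 rad/s
For an in-line slider-crank, x = r cosθ + √(L² − r² sin²θ), so v = −rω sinθ·[1 + r cosθ/√(L² − r² sin²θ)].
With r = 0.0474 m, L = 0.2295 m, θ = 55.9°: √(L² − r² sin²θ) = 0.22612 m.
v = −0.0474·251.8·0.82806·[1 + 0.0474·0.56064/0.22612] = -11.043 m/s.
|v| = 11.043 m/s.

11.0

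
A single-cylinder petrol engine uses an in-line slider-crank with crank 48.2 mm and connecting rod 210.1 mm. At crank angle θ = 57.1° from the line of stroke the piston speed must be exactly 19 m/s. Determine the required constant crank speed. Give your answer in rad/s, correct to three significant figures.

For an in-line slider-crank, |v_piston| = rω|sinθ|·[1 + r cosθ/√(L² − r² sin²θ)].
With r = 0.0482 m, L = 0.2101 m, θ = 57.1°: the bracketed kinematic factor |dx/dθ| = 0.045609 m.
ω = v/|dx/dθ| = 19/0.045609 = 416.59 rad/s.

417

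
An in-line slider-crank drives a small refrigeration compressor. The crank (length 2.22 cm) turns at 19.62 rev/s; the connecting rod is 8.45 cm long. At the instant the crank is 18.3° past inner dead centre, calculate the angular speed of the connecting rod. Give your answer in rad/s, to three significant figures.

30.9

ω = 123.3 rad/s (converted from 19.62 rev/s).
The rod makes angle φ with the slider axis where L sinφ = r sinθ; differentiating, L cosφ·φ̇ = r ω cosθ.
L cosφ = √(L² − r² sin²θ) = 0.084212 m.
|ω_rod| = r ω |cosθ| / √(L² − r² sin²θ) = 0.0222·123.3·0.94943/0.084212 = 30.855 rad/s.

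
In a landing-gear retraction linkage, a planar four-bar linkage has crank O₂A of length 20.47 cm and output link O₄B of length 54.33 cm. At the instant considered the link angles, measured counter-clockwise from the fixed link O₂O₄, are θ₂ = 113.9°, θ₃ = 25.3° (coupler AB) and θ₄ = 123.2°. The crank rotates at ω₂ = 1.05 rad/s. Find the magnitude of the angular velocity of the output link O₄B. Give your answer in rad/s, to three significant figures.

0.399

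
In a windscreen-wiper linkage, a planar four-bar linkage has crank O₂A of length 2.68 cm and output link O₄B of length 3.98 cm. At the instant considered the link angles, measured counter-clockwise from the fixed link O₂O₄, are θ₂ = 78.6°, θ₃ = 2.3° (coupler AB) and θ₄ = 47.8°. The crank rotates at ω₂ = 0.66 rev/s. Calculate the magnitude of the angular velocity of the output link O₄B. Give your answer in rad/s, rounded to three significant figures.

3.80

ω₂ = 4.147 rad/s (from 0.66 rev/s).
Differentiating the loop-closure r₂e^{iθ₂}+r₃e^{iθ₃}=r₁+r₄e^{iθ₄} gives r₂ω₂e^{iθ₂}+r₃ω₃e^{iθ₃}=r₄ω₄e^{iθ₄}.
Eliminating the other unknown: ω₄ = r₂ω₂ sin(θ₂−θ₃) / [r₄ sin(θ₄−θ₃)].
Numerator sine = +0.97155; denominator sine = +0.71325.
Result = 0.0268·4.147·(+0.97155) / (0.0398·(+0.71325)) = +3.8036 rad/s; magnitude 3.8036 rad/s.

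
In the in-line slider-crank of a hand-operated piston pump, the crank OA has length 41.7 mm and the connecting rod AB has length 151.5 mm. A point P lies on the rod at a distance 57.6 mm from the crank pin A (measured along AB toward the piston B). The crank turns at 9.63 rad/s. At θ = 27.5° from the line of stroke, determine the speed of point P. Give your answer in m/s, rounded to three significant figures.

0.300

ω = 9.63 rad/s.  Crank-pin speed |V_A| = rω = 0.40157 m/s, perpendicular to OA.
Rod angle: sinφ = −(r/L) sinθ ⇒ φ = -7.302°; ω_rod = −rω cosθ/√(L²−r²sin²θ) = -2.3704 rad/s.
V_P = V_A + ω_rod × AP, with AP = 0.0576 m along the rod.
Components: V_Px = −rω sinθ − a·ω_rod·sinφ = -0.20278 m/s;  V_Py = rω cosθ + a·ω_rod·cosφ = +0.22077 m/s.
|V_P| = √(V_Px² + V_Py²) = 0.29976 m/s.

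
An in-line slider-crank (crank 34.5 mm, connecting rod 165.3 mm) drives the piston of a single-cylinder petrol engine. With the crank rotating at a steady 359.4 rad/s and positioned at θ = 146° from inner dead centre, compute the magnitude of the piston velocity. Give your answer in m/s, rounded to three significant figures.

ω = 359.4 rad/s
For an in-line slider-crank, x = r cosθ + √(L² − r² sin²θ), so v = −rω sinθ·[1 + r cosθ/√(L² − r² sin²θ)].
With r = 0.0345 m, L = 0.1653 m, θ = 146°: √(L² − r² sin²θ) = 0.16417 m.
v = −0.0345·359.4·0.55919·[1 + 0.0345·-0.82904/0.16417] = -5.7256 m/s.
|v| = 5.7256 m/s.

5.73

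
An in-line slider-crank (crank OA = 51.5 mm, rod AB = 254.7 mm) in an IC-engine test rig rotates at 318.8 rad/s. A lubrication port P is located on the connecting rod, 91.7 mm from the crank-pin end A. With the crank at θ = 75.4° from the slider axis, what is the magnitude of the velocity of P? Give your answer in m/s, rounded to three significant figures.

ω = 318.8 rad/s.  Crank-pin speed |V_A| = rω = 16.418 m/s, perpendicular to OA.
Rod angle: sinφ = −(r/L) sinθ ⇒ φ = -11.284°; ω_rod = −rω cosθ/√(L²−r²sin²θ) = -16.569 rad/s.
V_P = V_A + ω_rod × AP, with AP = 0.0917 m along the rod.
Components: V_Px = −rω sinθ − a·ω_rod·sinφ = -16.185 m/s;  V_Py = rω cosθ + a·ω_rod·cosφ = +2.6485 m/s.
|V_P| = √(V_Px² + V_Py²) = 16.401 m/s.

16.4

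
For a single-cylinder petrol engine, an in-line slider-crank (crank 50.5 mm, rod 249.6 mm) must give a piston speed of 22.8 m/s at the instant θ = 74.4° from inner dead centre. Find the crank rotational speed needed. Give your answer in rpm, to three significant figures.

For an in-line slider-crank, |v_piston| = rω|sinθ|·[1 + r cosθ/√(L² − r² sin²θ)].
With r = 0.0505 m, L = 0.2496 m, θ = 74.4°: the bracketed kinematic factor |dx/dθ| = 0.051338 m.
ω = v/|dx/dθ| = 22.8/0.051338 = 444.12 rad/s.
N = 60ω/(2π) = 4241 rpm.

4240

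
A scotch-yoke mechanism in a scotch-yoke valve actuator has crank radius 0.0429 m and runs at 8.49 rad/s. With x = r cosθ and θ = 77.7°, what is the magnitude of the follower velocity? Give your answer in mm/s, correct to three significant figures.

356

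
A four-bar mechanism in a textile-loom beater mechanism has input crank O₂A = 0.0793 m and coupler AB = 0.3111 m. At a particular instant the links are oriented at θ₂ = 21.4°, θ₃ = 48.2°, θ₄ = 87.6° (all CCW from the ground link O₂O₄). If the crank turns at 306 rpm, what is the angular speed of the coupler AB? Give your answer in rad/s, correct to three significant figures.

ω₂ = 32.04 rad/s (from 306 rpm).
Differentiating the loop-closure r₂e^{iθ₂}+r₃e^{iθ₃}=r₁+r₄e^{iθ₄} gives r₂ω₂e^{iθ₂}+r₃ω₃e^{iθ₃}=r₄ω₄e^{iθ₄}.
Eliminating the other unknown: ω₃ = r₂ω₂ sin(θ₄−θ₂) / [r₃ sin(θ₃−θ₄)].
Numerator sine = +0.91496; denominator sine = -0.63473.
Result = 0.0793·32.04·(+0.91496) / (0.3111·(-0.63473)) = -11.774 rad/s; magnitude 11.774 rad/s.

11.8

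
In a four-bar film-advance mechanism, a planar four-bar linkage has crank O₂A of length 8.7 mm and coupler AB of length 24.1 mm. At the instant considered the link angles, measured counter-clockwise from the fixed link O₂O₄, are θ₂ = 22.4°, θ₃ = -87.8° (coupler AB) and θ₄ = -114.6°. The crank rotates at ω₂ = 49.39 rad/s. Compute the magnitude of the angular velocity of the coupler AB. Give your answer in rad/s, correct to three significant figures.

27.0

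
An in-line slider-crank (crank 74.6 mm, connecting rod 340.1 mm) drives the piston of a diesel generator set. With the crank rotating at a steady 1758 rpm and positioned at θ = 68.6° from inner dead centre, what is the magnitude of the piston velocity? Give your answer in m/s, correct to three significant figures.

13.8

ω = 2π·1758/60 = 184.1 rad/s
For an in-line slider-crank, x = r cosθ + √(L² − r² sin²θ), so v = −rω sinθ·[1 + r cosθ/√(L² − r² sin²θ)].
With r = 0.0746 m, L = 0.3401 m, θ = 68.6°: √(L² − r² sin²θ) = 0.33293 m.
v = −0.0746·184.1·0.93106·[1 + 0.0746·0.36488/0.33293] = -13.832 m/s.
|v| = 13.832 m/s.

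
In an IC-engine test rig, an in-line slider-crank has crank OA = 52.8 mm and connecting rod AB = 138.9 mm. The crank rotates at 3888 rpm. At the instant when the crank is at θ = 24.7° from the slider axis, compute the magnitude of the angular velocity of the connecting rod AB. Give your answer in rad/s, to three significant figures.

142

ω = 407.2 rad/s (converted from 3888 rpm).
The rod makes angle φ with the slider axis where L sinφ = r sinθ; differentiating, L cosφ·φ̇ = r ω cosθ.
L cosφ = √(L² − r² sin²θ) = 0.13714 m.
|ω_rod| = r ω |cosθ| / √(L² − r² sin²θ) = 0.0528·407.2·0.90851/0.13714 = 142.42 rad/s.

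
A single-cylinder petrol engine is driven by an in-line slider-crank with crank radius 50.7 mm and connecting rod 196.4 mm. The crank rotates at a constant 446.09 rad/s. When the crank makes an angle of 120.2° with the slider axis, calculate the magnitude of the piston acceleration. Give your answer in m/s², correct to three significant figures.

6360

ω = 446.1 rad/s
x(θ) = r cosθ + √(L² − r² sin²θ); with ω constant, a = ω²·d²x/dθ².
d²x/dθ² = −r cosθ − r²(cos2θ)/√u − r⁴ sin²2θ/(4u^{3/2}),  u = L² − r² sin²θ = 0.0366529 m².
Substituting r = 0.0507 m, L = 0.1964 m, θ = 120.2°: d²x/dθ² = +0.031957 m.
a = ω²·d²x/dθ² = (446.1)²·(+0.031957) = +6359.3 m/s²;  |a| = 6359.3 m/s².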